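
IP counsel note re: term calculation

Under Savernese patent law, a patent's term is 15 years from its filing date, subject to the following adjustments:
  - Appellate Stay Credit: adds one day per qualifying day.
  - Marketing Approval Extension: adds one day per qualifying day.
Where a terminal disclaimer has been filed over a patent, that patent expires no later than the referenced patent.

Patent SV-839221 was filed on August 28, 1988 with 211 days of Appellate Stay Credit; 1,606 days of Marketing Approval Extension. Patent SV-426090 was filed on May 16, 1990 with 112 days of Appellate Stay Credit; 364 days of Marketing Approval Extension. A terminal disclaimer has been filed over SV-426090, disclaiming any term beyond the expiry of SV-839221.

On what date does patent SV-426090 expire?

Natural term of SV-426090:
  Base: filing + 15 years → 16 May 2005.
  Appellate Stay Credit: +112 days → 5 September 2005.
  Marketing Approval Extension: +364 days → 4 September 2006.
Expiry of referenced patent SV-839221:
  Base: filing + 15 years → 28 August 2003.
  Appellate Stay Credit: +211 days → 26 March 2004.
  Marketing Approval Extension: +1606 days → 18 August 2008.
Terminal disclaimer: SV-426090 expires on the earlier of 4 September 2006 and 18 August 2008.

2006-09-04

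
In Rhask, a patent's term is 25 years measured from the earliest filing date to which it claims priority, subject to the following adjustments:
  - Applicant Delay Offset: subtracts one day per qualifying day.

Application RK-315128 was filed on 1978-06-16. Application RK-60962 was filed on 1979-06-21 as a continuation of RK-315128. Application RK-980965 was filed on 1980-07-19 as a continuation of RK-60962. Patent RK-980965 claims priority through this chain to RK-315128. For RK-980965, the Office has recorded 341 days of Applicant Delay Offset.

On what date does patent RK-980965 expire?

Earliest priority filing: 16 June 1978.
Base term: 16 June 1978 + 25 years → 16 June 2003.
Applicant Delay Offset: −341 days → 10 July 2002.

July 10, 2002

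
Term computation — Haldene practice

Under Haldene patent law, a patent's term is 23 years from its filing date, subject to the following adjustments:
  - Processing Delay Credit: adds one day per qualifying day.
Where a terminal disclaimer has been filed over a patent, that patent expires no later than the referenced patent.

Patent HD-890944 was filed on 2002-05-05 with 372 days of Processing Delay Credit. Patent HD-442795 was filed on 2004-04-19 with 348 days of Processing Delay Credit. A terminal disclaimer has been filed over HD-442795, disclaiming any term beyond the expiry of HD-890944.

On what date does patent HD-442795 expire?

2026-05-12

Natural term of HD-442795:
  Base: filing + 23 years → 19 April 2027.
  Processing Delay Credit: +348 days → 1 April 2028.
Expiry of referenced patent HD-890944:
  Base: filing + 23 years → 5 May 2025.
  Processing Delay Credit: +372 days → 12 May 2026.
Terminal disclaimer: HD-442795 expires on the earlier of 1 April 2028 and 12 May 2026.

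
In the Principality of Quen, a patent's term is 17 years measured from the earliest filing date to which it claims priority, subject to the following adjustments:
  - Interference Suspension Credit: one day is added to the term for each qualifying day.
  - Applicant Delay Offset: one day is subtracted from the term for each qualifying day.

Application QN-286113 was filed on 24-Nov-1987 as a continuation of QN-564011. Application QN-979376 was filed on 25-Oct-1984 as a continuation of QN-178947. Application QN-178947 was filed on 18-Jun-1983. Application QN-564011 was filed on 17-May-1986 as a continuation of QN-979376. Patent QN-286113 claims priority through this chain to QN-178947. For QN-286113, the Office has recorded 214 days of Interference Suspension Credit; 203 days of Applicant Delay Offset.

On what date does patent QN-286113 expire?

June 29, 2000

Earliest priority filing: 18 June 1983.
Base term: 18 June 1983 + 17 years → 18 June 2000.
Interference Suspension Credit: +214 days → 18 January 2001.
Applicant Delay Offset: −203 days → 29 June 2000.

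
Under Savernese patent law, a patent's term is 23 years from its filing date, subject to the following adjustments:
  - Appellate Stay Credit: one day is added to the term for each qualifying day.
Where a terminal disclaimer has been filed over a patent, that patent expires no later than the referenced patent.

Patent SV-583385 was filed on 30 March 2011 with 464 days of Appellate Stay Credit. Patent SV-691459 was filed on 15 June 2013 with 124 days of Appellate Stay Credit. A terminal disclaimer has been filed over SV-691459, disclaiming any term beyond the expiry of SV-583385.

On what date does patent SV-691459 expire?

2035-07-07

Natural term of SV-691459:
  Base: filing + 23 years → 15 June 2036.
  Appellate Stay Credit: +124 days → 17 October 2036.
Expiry of referenced patent SV-583385:
  Base: filing + 23 years → 30 March 2034.
  Appellate Stay Credit: +464 days → 7 July 2035.
Terminal disclaimer: SV-691459 expires on the earlier of 17 October 2036 and 7 July 2035.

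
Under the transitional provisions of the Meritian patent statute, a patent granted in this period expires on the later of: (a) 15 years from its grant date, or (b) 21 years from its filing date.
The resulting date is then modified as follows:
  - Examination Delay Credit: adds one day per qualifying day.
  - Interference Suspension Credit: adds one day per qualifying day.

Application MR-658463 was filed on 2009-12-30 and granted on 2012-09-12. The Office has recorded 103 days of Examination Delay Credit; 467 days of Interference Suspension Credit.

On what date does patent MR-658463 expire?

July 22, 2032

(a) grant + 15 years → 12 September 2027.
(b) filing + 21 years → 30 December 2030.
Later of the two: 30 December 2030.
Examination Delay Credit: +103 days → 12 April 2031.
Interference Suspension Credit: +467 days → 22 July 2032.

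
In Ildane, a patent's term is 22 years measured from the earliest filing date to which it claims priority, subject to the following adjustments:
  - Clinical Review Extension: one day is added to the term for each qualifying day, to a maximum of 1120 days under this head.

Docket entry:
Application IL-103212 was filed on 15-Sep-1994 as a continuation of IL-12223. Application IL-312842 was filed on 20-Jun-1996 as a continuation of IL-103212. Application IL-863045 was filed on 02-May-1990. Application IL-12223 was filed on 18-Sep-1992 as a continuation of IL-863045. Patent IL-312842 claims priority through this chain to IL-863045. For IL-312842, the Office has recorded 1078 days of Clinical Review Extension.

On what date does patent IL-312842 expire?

Earliest priority filing: 2 May 1990.
Base term: 2 May 1990 + 22 years → 2 May 2012.
Clinical Review Extension: 1078 days (within the 1120-day cap) → +1078 days → 15 April 2015.

2015-04-15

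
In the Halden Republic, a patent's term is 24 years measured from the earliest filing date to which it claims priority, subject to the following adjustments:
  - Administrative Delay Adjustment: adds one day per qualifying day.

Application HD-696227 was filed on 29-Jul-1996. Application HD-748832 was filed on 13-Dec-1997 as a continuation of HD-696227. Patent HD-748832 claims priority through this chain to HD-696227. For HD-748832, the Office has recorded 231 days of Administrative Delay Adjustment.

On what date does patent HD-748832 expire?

March 17, 2021

Earliest priority filing: 29 July 1996.
Base term: 29 July 1996 + 24 years → 29 July 2020.
Administrative Delay Adjustment: +231 days → 17 March 2021.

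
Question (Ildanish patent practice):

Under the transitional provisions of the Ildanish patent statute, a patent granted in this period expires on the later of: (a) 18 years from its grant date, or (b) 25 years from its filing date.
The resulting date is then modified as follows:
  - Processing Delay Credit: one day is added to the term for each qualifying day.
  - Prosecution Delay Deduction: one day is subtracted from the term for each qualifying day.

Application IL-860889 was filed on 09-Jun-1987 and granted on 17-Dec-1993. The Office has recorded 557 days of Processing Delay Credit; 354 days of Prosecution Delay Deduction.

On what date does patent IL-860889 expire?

(a) grant + 18 years → 17 December 2011.
(b) filing + 25 years → 9 June 2012.
Later of the two: 9 June 2012.
Processing Delay Credit: +557 days → 18 December 2013.
Prosecution Delay Deduction: −354 days → 29 December 2012.

2012-12-29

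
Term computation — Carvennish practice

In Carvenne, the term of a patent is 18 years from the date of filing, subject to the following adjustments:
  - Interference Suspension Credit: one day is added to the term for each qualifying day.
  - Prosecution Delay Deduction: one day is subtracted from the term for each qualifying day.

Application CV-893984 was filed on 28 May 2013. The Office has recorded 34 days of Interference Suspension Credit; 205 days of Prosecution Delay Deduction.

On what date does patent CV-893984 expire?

Base term: filing date + 18 years → 28 May 2031.
Interference Suspension Credit: +34 days → 1 July 2031.
Prosecution Delay Deduction: −205 days → 8 December 2030.

2030-12-08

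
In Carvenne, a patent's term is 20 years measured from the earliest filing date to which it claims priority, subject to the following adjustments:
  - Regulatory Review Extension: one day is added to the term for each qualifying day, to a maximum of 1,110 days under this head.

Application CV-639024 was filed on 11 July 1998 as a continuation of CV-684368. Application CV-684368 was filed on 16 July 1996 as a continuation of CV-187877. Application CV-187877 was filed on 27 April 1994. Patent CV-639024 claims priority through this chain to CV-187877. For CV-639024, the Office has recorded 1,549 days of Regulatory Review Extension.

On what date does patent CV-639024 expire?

Earliest priority filing: 27 April 1994.
Base term: 27 April 1994 + 20 years → 27 April 2014.
Regulatory Review Extension: 1549 days claimed exceeds the 1110-day cap, so +1110 days → 11 May 2017.

2017-05-11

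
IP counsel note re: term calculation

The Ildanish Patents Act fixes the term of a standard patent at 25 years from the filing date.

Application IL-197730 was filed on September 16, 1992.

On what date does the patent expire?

Filing date + 25 years → 16 September 2017.

2017-09-16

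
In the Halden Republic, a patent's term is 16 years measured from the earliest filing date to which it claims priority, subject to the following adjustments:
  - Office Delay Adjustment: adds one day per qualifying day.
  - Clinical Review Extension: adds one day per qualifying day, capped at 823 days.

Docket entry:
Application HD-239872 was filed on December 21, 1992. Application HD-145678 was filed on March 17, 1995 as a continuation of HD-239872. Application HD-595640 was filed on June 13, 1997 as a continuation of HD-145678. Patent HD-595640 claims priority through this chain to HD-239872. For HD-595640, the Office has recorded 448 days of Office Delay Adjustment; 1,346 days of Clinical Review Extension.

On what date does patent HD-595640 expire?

June 14, 2012

Earliest priority filing: 21 December 1992.
Base term: 21 December 1992 + 16 years → 21 December 2008.
Office Delay Adjustment: +448 days → 14 March 2010.
Clinical Review Extension: 1346 days claimed exceeds the 823-day cap, so +823 days → 14 June 2012.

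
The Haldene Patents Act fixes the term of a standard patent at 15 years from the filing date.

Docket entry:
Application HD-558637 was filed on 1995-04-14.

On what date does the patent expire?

Filing date + 15 years → 14 April 2010.

April 14, 2010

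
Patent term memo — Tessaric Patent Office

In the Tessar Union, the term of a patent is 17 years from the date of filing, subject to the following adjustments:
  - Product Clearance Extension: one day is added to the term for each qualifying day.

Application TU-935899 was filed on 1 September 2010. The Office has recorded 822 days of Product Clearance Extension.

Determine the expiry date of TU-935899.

December 1, 2029

Base term: filing date + 17 years → 1 September 2027.
Product Clearance Extension: +822 days → 1 December 2029.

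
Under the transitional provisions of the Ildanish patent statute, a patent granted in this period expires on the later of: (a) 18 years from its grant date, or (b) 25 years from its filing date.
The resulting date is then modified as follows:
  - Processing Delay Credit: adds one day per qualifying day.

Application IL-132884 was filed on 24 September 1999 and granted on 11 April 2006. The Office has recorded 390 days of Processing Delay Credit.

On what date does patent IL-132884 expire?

October 19, 2025

(a) grant + 18 years → 11 April 2024.
(b) filing + 25 years → 24 September 2024.
Later of the two: 24 September 2024.
Processing Delay Credit: +390 days → 19 October 2025.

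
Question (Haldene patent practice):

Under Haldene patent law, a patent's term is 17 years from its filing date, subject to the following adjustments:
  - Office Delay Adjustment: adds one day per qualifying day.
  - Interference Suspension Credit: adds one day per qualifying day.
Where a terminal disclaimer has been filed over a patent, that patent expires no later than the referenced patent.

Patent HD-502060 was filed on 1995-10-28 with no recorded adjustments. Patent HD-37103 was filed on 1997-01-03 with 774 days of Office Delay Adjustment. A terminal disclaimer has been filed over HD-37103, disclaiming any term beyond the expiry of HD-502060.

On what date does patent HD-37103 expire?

Natural term of HD-37103:
  Base: filing + 17 years → 3 January 2014.
  Office Delay Adjustment: +774 days → 16 February 2016.
Expiry of referenced patent HD-502060:
  Base: filing + 17 years → 28 October 2012.
Terminal disclaimer: HD-37103 expires on the earlier of 16 February 2016 and 28 October 2012.

October 28, 2012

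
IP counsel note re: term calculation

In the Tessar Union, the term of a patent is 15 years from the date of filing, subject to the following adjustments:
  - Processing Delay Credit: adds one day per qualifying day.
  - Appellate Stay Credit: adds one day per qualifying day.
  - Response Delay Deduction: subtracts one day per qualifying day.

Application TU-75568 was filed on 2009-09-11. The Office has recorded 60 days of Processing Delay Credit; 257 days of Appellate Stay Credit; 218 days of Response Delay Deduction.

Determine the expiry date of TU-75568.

Base term: filing date + 15 years → 11 September 2024.
Processing Delay Credit: +60 days → 10 November 2024.
Appellate Stay Credit: +257 days → 25 July 2025.
Response Delay Deduction: −218 days → 19 December 2024.

2024-12-19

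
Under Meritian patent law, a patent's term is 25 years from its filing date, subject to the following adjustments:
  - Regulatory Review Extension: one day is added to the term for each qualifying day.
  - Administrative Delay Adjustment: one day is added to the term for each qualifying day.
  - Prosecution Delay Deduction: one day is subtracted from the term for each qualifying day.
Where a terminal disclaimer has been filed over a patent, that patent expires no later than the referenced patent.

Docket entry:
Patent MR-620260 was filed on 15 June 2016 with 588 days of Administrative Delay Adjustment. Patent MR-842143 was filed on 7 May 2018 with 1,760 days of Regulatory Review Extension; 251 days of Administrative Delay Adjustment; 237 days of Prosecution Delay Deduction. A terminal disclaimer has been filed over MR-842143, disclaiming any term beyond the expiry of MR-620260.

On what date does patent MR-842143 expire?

January 24, 2043

Natural term of MR-842143:
  Base: filing + 25 years → 7 May 2043.
  Regulatory Review Extension: +1760 days → 1 March 2048.
  Administrative Delay Adjustment: +251 days → 7 November 2048.
  Prosecution Delay Deduction: −237 days → 15 March 2048.
Expiry of referenced patent MR-620260:
  Base: filing + 25 years → 15 June 2041.
  Administrative Delay Adjustment: +588 days → 24 January 2043.
Terminal disclaimer: MR-842143 expires on the earlier of 15 March 2048 and 24 January 2043.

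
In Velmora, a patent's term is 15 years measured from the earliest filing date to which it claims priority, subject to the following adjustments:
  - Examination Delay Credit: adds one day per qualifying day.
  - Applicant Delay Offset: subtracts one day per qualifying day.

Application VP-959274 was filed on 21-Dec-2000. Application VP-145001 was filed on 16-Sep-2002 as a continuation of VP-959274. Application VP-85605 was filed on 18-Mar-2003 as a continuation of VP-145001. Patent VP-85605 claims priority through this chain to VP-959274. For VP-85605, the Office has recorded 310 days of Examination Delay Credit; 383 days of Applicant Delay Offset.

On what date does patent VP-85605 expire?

Earliest priority filing: 21 December 2000.
Base term: 21 December 2000 + 15 years → 21 December 2015.
Examination Delay Credit: +310 days → 26 October 2016.
Applicant Delay Offset: −383 days → 9 October 2015.

October 9, 2015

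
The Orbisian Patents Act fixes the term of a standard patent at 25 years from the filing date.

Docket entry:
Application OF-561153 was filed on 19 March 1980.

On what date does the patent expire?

Filing date + 25 years → 19 March 2005.

March 19, 2005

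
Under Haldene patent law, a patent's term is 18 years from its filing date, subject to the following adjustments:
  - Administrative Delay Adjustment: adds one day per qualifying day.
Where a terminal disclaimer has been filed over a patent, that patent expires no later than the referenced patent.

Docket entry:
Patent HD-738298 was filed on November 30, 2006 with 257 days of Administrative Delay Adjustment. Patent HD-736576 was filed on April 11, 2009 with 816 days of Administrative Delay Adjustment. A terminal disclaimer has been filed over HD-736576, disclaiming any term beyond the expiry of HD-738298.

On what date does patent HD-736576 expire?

August 14, 2025

Natural term of HD-736576:
  Base: filing + 18 years → 11 April 2027.
  Administrative Delay Adjustment: +816 days → 5 July 2029.
Expiry of referenced patent HD-738298:
  Base: filing + 18 years → 30 November 2024.
  Administrative Delay Adjustment: +257 days → 14 August 2025.
Terminal disclaimer: HD-736576 expires on the earlier of 5 July 2029 and 14 August 2025.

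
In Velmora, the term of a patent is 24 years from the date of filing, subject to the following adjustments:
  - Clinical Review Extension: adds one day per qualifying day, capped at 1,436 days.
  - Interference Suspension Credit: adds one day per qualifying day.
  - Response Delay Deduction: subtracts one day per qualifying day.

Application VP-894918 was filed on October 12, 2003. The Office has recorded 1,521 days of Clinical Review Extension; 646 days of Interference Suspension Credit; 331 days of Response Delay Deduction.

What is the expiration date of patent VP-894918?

2032-07-28

Base term: filing date + 24 years → 12 October 2027.
Clinical Review Extension: 1521 days claimed exceeds the 1436-day cap, so +1436 days → 17 September 2031.
Interference Suspension Credit: +646 days → 24 June 2033.
Response Delay Deduction: −331 days → 28 July 2032.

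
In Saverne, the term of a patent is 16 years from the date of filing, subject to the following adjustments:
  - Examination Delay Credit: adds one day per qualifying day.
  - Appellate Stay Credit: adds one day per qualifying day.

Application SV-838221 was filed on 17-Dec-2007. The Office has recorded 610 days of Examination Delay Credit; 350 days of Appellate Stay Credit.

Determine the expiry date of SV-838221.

August 3, 2026

Base term: filing date + 16 years → 17 December 2023.
Examination Delay Credit: +610 days → 18 August 2025.
Appellate Stay Credit: +350 days → 3 August 2026.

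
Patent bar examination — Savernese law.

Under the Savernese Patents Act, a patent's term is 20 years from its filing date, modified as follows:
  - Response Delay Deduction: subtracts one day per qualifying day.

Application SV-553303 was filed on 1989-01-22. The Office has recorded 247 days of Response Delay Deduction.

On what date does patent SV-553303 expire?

2008-05-20

Base term: filing date + 20 years → 22 January 2009.
Response Delay Deduction: −247 days → 20 May 2008.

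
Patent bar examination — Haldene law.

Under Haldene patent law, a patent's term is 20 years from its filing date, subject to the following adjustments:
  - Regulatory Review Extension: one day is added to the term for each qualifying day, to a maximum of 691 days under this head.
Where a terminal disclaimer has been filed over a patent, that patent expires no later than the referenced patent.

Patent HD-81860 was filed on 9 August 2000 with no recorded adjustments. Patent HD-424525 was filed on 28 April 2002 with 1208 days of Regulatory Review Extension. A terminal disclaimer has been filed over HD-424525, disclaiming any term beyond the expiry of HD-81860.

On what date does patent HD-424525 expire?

August 9, 2020

Natural term of HD-424525:
  Base: filing + 20 years → 28 April 2022.
  Regulatory Review Extension: 1208 days claimed exceeds the 691-day cap, so +691 days → 19 March 2024.
Expiry of referenced patent HD-81860:
  Base: filing + 20 years → 9 August 2020.
Terminal disclaimer: HD-424525 expires on the earlier of 19 March 2024 and 9 August 2020.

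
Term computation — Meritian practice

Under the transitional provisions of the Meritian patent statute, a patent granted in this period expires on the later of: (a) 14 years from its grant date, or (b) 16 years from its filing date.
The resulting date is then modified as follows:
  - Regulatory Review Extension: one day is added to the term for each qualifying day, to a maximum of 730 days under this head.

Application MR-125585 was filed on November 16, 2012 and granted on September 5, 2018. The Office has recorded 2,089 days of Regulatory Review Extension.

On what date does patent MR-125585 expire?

2034-09-05

(a) grant + 14 years → 5 September 2032.
(b) filing + 16 years → 16 November 2028.
Later of the two: 5 September 2032.
Regulatory Review Extension: 2089 days claimed exceeds the 730-day cap, so +730 days → 5 September 2034.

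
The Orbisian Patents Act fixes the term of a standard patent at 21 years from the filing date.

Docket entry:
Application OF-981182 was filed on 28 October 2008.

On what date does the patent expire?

October 28, 2029

Filing date + 21 years → 28 October 2029.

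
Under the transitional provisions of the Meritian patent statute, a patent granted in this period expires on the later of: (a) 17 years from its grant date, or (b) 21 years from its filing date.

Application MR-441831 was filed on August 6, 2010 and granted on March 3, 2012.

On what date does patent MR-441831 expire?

August 6, 2031

(a) grant + 17 years → 3 March 2029.
(b) filing + 21 years → 6 August 2031.
Later of the two: 6 August 2031.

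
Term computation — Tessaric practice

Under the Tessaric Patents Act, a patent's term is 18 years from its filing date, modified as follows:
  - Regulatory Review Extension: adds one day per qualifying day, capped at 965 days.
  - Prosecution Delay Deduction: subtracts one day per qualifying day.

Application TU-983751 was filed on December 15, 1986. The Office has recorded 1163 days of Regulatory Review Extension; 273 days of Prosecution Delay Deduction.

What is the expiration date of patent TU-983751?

Base term: filing date + 18 years → 15 December 2004.
Regulatory Review Extension: 1163 days claimed exceeds the 965-day cap, so +965 days → 7 August 2007.
Prosecution Delay Deduction: −273 days → 7 November 2006.

2006-11-07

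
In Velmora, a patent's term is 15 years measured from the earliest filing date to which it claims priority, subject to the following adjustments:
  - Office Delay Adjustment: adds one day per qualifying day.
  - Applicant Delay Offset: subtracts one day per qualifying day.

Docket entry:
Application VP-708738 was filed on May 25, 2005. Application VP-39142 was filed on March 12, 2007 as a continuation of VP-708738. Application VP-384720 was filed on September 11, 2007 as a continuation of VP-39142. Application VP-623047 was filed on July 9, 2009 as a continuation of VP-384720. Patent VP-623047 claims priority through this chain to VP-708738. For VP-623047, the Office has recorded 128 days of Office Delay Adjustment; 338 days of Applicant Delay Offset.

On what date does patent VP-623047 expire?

2019-10-28

Earliest priority filing: 25 May 2005.
Base term: 25 May 2005 + 15 years → 25 May 2020.
Office Delay Adjustment: +128 days → 30 September 2020.
Applicant Delay Offset: −338 days → 28 October 2019.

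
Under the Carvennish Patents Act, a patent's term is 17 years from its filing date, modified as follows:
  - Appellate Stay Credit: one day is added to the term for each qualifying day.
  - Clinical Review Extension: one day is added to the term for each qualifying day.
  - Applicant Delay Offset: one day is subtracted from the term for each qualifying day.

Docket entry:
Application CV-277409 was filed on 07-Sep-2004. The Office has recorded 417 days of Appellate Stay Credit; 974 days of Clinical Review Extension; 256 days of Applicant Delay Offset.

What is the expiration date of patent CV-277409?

Base term: filing date + 17 years → 7 September 2021.
Appellate Stay Credit: +417 days → 29 October 2022.
Clinical Review Extension: +974 days → 29 June 2025.
Applicant Delay Offset: −256 days → 16 October 2024.

October 16, 2024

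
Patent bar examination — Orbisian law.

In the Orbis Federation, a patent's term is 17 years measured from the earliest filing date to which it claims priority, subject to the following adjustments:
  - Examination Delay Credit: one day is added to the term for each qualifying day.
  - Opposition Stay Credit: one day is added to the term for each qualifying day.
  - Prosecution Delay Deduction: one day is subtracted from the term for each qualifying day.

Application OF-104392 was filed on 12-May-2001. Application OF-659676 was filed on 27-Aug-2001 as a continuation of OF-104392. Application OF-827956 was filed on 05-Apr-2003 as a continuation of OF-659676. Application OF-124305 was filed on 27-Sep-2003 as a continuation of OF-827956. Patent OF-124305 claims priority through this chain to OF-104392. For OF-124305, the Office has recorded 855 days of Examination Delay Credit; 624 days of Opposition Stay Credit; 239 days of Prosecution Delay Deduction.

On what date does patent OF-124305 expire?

October 3, 2021

Earliest priority filing: 12 May 2001.
Base term: 12 May 2001 + 17 years → 12 May 2018.
Examination Delay Credit: +855 days → 13 September 2020.
Opposition Stay Credit: +624 days → 30 May 2022.
Prosecution Delay Deduction: −239 days → 3 October 2021.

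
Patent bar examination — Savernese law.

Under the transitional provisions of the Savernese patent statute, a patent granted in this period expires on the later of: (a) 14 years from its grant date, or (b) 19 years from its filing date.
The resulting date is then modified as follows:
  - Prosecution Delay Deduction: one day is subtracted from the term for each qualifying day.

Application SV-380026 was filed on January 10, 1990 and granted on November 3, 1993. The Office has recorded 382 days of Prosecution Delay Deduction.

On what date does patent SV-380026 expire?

(a) grant + 14 years → 3 November 2007.
(b) filing + 19 years → 10 January 2009.
Later of the two: 10 January 2009.
Prosecution Delay Deduction: −382 days → 25 December 2007.

2007-12-25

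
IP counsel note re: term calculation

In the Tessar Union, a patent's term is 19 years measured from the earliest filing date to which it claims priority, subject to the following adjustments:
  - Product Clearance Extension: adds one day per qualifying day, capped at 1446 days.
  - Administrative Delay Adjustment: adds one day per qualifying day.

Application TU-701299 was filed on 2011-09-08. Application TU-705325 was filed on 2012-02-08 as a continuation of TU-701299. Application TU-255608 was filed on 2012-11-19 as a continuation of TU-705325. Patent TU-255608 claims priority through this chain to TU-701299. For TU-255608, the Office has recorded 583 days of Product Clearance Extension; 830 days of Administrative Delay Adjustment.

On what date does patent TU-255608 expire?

Earliest priority filing: 8 September 2011.
Base term: 8 September 2011 + 19 years → 8 September 2030.
Product Clearance Extension: 583 days (within the 1446-day cap) → +583 days → 13 April 2032.
Administrative Delay Adjustment: +830 days → 22 July 2034.

July 22, 2034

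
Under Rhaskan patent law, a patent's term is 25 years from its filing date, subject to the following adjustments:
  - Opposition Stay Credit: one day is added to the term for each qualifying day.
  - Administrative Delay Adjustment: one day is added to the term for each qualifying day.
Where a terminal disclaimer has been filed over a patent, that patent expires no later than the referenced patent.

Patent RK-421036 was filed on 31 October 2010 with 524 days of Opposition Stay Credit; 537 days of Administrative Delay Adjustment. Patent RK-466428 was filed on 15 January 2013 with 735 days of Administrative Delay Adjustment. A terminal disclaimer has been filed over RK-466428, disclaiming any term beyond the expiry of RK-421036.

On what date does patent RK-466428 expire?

Natural term of RK-466428:
  Base: filing + 25 years → 15 January 2038.
  Administrative Delay Adjustment: +735 days → 20 January 2040.
Expiry of referenced patent RK-421036:
  Base: filing + 25 years → 31 October 2035.
  Opposition Stay Credit: +524 days → 7 April 2037.
  Administrative Delay Adjustment: +537 days → 26 September 2038.
Terminal disclaimer: RK-466428 expires on the earlier of 20 January 2040 and 26 September 2038.

September 26, 2038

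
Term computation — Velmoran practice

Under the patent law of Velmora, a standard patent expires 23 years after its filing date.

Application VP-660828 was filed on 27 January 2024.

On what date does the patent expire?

Filing date + 23 years → 27 January 2047.

2047-01-27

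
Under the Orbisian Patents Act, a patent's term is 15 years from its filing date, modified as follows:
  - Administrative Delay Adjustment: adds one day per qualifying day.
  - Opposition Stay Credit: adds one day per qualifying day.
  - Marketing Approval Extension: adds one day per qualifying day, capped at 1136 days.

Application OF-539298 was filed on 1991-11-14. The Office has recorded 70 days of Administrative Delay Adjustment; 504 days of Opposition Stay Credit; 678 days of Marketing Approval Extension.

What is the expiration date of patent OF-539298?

Base term: filing date + 15 years → 14 November 2006.
Administrative Delay Adjustment: +70 days → 23 January 2007.
Opposition Stay Credit: +504 days → 10 June 2008.
Marketing Approval Extension: 678 days (within the 1136-day cap) → +678 days → 19 April 2010.

April 19, 2010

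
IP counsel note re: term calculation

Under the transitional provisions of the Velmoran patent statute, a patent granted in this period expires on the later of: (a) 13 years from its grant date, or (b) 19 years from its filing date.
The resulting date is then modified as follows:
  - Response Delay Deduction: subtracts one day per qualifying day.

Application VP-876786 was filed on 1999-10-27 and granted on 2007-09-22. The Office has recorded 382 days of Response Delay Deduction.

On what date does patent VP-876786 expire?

(a) grant + 13 years → 22 September 2020.
(b) filing + 19 years → 27 October 2018.
Later of the two: 22 September 2020.
Response Delay Deduction: −382 days → 6 September 2019.

2019-09-06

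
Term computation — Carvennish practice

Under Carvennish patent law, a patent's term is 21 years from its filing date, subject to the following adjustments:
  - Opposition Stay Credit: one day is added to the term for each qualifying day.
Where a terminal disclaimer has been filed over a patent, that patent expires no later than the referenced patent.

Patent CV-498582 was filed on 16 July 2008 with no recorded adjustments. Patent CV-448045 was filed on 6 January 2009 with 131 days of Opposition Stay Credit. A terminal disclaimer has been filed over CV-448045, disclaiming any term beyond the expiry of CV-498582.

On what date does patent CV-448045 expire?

July 16, 2029

Natural term of CV-448045:
  Base: filing + 21 years → 6 January 2030.
  Opposition Stay Credit: +131 days → 17 May 2030.
Expiry of referenced patent CV-498582:
  Base: filing + 21 years → 16 July 2029.
Terminal disclaimer: CV-448045 expires on the earlier of 17 May 2030 and 16 July 2029.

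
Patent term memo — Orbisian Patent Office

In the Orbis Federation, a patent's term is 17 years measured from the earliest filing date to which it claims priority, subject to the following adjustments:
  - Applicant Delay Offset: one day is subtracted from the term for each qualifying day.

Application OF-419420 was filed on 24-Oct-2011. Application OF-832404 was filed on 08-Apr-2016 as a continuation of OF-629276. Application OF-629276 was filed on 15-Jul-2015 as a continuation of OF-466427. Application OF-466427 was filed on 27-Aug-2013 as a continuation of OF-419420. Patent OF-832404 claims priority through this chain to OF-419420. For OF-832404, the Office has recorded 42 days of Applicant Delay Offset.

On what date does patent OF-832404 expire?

Earliest priority filing: 24 October 2011.
Base term: 24 October 2011 + 17 years → 24 October 2028.
Applicant Delay Offset: −42 days → 12 September 2028.

September 12, 2028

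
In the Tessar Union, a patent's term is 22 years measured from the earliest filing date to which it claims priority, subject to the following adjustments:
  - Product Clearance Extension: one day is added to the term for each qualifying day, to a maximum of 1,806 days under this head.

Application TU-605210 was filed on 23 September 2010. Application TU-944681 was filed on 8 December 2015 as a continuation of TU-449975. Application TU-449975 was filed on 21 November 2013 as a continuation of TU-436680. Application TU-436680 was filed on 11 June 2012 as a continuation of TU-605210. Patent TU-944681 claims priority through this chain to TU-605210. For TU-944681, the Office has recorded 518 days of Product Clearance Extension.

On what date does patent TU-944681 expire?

February 23, 2034

Earliest priority filing: 23 September 2010.
Base term: 23 September 2010 + 22 years → 23 September 2032.
Product Clearance Extension: 518 days (within the 1806-day cap) → +518 days → 23 February 2034.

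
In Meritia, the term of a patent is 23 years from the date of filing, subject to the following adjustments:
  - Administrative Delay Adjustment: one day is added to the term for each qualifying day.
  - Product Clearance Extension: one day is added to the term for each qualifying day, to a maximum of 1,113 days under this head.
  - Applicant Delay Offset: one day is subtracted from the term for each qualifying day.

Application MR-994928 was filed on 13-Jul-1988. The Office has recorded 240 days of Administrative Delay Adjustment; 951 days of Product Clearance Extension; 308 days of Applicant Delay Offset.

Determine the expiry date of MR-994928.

2013-12-12

Base term: filing date + 23 years → 13 July 2011.
Administrative Delay Adjustment: +240 days → 9 March 2012.
Product Clearance Extension: 951 days (within the 1113-day cap) → +951 days → 16 October 2014.
Applicant Delay Offset: −308 days → 12 December 2013.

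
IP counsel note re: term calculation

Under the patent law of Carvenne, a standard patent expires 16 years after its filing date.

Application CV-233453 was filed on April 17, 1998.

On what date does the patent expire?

Filing date + 16 years → 17 April 2014.

April 17, 2014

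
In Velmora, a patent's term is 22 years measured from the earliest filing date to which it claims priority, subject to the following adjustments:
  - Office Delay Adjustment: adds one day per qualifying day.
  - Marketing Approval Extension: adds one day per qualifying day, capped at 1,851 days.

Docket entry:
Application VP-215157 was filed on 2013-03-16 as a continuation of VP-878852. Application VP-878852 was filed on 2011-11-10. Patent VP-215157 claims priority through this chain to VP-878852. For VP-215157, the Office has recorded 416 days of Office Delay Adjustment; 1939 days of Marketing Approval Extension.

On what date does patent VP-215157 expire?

Earliest priority filing: 10 November 2011.
Base term: 10 November 2011 + 22 years → 10 November 2033.
Office Delay Adjustment: +416 days → 31 December 2034.
Marketing Approval Extension: 1939 days claimed exceeds the 1851-day cap, so +1851 days → 25 January 2040.

2040-01-25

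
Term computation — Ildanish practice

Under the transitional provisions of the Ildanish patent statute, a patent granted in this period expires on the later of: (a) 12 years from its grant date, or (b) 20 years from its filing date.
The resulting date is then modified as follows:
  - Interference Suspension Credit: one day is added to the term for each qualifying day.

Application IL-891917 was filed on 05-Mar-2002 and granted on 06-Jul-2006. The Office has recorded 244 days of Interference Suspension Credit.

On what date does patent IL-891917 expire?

(a) grant + 12 years → 6 July 2018.
(b) filing + 20 years → 5 March 2022.
Later of the two: 5 March 2022.
Interference Suspension Credit: +244 days → 4 November 2022.

November 4, 2022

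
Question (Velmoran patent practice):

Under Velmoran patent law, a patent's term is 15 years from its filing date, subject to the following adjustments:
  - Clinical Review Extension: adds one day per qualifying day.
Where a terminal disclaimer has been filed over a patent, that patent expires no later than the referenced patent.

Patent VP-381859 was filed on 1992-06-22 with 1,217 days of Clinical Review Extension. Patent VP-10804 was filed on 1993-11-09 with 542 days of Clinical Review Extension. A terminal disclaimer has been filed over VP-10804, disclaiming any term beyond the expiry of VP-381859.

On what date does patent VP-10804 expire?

Natural term of VP-10804:
  Base: filing + 15 years → 9 November 2008.
  Clinical Review Extension: +542 days → 5 May 2010.
Expiry of referenced patent VP-381859:
  Base: filing + 15 years → 22 June 2007.
  Clinical Review Extension: +1217 days → 21 October 2010.
Terminal disclaimer: VP-10804 expires on the earlier of 5 May 2010 and 21 October 2010.

May 5, 2010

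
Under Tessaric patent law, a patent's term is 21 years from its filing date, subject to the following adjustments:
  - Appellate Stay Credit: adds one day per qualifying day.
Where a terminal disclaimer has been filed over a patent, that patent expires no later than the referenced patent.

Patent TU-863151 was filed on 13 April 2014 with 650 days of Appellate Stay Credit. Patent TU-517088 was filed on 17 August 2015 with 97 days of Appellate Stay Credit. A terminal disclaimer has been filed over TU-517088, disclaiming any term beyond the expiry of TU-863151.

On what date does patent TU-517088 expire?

Natural term of TU-517088:
  Base: filing + 21 years → 17 August 2036.
  Appellate Stay Credit: +97 days → 22 November 2036.
Expiry of referenced patent TU-863151:
  Base: filing + 21 years → 13 April 2035.
  Appellate Stay Credit: +650 days → 22 January 2037.
Terminal disclaimer: TU-517088 expires on the earlier of 22 November 2036 and 22 January 2037.

November 22, 2036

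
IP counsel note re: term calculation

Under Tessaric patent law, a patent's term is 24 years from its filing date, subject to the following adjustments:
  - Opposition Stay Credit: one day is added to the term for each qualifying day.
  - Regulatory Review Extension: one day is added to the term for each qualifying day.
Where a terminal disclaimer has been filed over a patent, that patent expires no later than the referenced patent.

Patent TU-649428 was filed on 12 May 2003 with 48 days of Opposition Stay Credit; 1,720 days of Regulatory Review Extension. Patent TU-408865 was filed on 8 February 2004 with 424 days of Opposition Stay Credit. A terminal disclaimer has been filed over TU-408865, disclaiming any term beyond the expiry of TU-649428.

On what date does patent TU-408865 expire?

April 7, 2029

Natural term of TU-408865:
  Base: filing + 24 years → 8 February 2028.
  Opposition Stay Credit: +424 days → 7 April 2029.
Expiry of referenced patent TU-649428:
  Base: filing + 24 years → 12 May 2027.
  Opposition Stay Credit: +48 days → 29 June 2027.
  Regulatory Review Extension: +1720 days → 14 March 2032.
Terminal disclaimer: TU-408865 expires on the earlier of 7 April 2029 and 14 March 2032.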